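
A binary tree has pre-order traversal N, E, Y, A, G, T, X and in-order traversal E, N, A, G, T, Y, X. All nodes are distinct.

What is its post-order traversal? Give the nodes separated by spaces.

E T G A X Y N

The first element of pre-order is the root; it splits in-order into left and right subtrees.
Root N: left subtree has 1 node {E}, right has 5 {A, G, T, Y, X}.
  Root Y: left subtree has 3 nodes {A, G, T}, right has 1 {X}.
    Root A: left subtree has 0 nodes { }, right has 2 {G, T}.
      Root G: left subtree has 0 nodes { }, right has 1 {T}.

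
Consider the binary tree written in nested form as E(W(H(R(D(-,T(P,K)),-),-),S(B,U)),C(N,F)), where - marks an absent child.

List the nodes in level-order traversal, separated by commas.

Level-order visits nodes level by level from the root, left to right within each level.
Level 0: E
Level 1: W, C
Level 2: H, S, N, F
Level 3: R, B, U
Level 4: D
Level 5: T
Level 6: P, K

E, W, C, H, S, N, F, R, B, U, D, T, P, K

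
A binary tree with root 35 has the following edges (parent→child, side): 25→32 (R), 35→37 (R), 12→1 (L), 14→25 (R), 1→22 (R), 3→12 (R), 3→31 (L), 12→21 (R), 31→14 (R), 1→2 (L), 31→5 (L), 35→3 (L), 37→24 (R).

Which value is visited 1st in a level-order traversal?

Level-order visits nodes level by level from the root, left to right within each level.
Level 0: 35
Level 1: 3, 37
Level 2: 31, 12, 24
Level 3: 5, 14, 1, 21
Level 4: 25, 2, 22
Level 5: 32
Full level-order sequence: 35, 3, 37, 31, 12, 24, 5, 14, 1, 21, 25, 2, 22, 32.

35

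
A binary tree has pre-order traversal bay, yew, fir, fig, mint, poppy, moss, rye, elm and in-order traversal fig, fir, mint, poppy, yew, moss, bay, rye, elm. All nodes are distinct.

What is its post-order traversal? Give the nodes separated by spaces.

fig poppy mint fir moss yew elm rye bay

The first element of pre-order is the root; it splits in-order into left and right subtrees.
Root bay: left subtree has 6 nodes {fig, fir, mint, poppy, yew, moss}, right has 2 {rye, elm}.
  Root yew: left subtree has 4 nodes {fig, fir, mint, poppy}, right has 1 {moss}.
    Root fir: left subtree has 1 node {fig}, right has 2 {mint, poppy}.
      Root mint: left subtree has 0 nodes { }, right has 1 {poppy}.
  Root rye: left subtree has 0 nodes { }, right has 1 {elm}.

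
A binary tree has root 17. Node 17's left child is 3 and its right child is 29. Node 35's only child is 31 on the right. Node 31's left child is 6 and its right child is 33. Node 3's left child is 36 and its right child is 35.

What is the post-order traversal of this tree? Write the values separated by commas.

36, 6, 33, 31, 35, 3, 29, 17

Post-order visits the left subtree, then the right subtree, then the node.
At 17: go left to 3.
  At 3: go left to 36.
    36 is a leaf — visit 36.
  At 3: go right to 35.
    At 35: no left child.
    At 35: go right to 31.
      At 31: go left to 6.
        6 is a leaf — visit 6.
      At 31: go right to 33.
        33 is a leaf — visit 33.
      Visit 31.
    Visit 35.
  Visit 3.
At 17: go right to 29.
  29 is a leaf — visit 29.
Visit 17.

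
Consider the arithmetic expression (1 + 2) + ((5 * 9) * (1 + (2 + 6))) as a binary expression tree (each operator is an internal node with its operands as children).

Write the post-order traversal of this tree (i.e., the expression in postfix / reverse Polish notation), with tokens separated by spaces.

1 2 + 5 9 * 1 2 6 + + * +

Post-order on an expression tree gives postfix notation: for each operator, emit left operand, right operand, then the operator.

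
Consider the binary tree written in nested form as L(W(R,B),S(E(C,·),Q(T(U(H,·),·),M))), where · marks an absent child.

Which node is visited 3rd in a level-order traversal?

Level-order visits nodes level by level from the root, left to right within each level.
Level 0: L
Level 1: W, S
Level 2: R, B, E, Q
Level 3: C, T, M
Level 4: U
Level 5: H
Full level-order sequence: L, W, S, R, B, E, Q, C, T, M, U, H.

S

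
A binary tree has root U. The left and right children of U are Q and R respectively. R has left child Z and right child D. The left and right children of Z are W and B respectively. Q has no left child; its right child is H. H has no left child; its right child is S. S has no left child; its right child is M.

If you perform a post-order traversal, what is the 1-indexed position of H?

3

Post-order visits the left subtree, then the right subtree, then the node.
At U: go left to Q.
  At Q: no left child.
  At Q: go right to H.
    At H: no left child.
    At H: go right to S.
      At S: no left child.
      At S: go right to M.
        M is a leaf — visit M.
      Visit S.
    Visit H.
  Visit Q.
At U: go right to R.
  At R: go left to Z.
    At Z: go left to W.
      W is a leaf — visit W.
    At Z: go right to B.
      B is a leaf — visit B.
    Visit Z.
  At R: go right to D.
    D is a leaf — visit D.
  Visit R.
Visit U.
Full post-order sequence: M, S, H, Q, W, B, Z, D, R, U.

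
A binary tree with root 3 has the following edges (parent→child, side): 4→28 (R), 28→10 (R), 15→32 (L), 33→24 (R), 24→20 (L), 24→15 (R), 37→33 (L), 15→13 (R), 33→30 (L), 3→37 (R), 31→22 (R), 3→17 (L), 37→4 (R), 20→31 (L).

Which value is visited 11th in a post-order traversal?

10

Post-order visits the left subtree, then the right subtree, then the node.
At 3: go left to 17.
  17 is a leaf — visit 17.
At 3: go right to 37.
  At 37: go left to 33.
    At 33: go left to 30.
      30 is a leaf — visit 30.
    At 33: go right to 24.
      At 24: go left to 20.
        At 20: go left to 31.
          At 31: no left child.
          At 31: go right to 22.
            22 is a leaf — visit 22.
          Visit 31.
        At 20: no right child.
        Visit 20.
      At 24: go right to 15.
        At 15: go left to 32.
          32 is a leaf — visit 32.
        At 15: go right to 13.
          13 is a leaf — visit 13.
        Visit 15.
      Visit 24.
    Visit 33.
  At 37: go right to 4.
    At 4: no left child.
    At 4: go right to 28.
      At 28: no left child.
      At 28: go right to 10.
        10 is a leaf — visit 10.
      Visit 28.
    Visit 4.
  Visit 37.
Visit 3.
Full post-order sequence: 17, 30, 22, 31, 20, 32, 13, 15, 24, 33, 10, 28, 4, 37, 3.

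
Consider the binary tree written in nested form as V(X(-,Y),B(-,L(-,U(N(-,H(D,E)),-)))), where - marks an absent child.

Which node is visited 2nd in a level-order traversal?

Level-order visits nodes level by level from the root, left to right within each level.
Level 0: V
Level 1: X, B
Level 2: Y, L
Level 3: U
Level 4: N
Level 5: H
Level 6: D, E
Full level-order sequence: V, X, B, Y, L, U, N, H, D, E.

X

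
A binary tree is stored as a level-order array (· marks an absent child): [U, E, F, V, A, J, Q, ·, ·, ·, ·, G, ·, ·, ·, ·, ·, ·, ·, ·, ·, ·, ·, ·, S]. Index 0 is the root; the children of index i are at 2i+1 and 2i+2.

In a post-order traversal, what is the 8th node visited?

F

Post-order visits the left subtree, then the right subtree, then the node.
At U: go left to E.
  At E: go left to V.
    V is a leaf — visit V.
  At E: go right to A.
    A is a leaf — visit A.
  Visit E.
At U: go right to F.
  At F: go left to J.
    At J: go left to G.
      At G: no left child.
      At G: go right to S.
        S is a leaf — visit S.
      Visit G.
    At J: no right child.
    Visit J.
  At F: go right to Q.
    Q is a leaf — visit Q.
  Visit F.
Visit U.
Full post-order sequence: V, A, E, S, G, J, Q, F, U.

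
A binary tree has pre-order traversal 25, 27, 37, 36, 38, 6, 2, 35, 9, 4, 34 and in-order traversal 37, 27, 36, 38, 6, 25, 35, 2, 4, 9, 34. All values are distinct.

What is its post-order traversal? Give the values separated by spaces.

The first element of pre-order is the root; it splits in-order into left and right subtrees.
Root 25: left subtree has 5 nodes {37, 27, 36, 38, 6}, right has 5 {35, 2, 4, 9, 34}.
  Root 27: left subtree has 1 node {37}, right has 3 {36, 38, 6}.
    Root 36: left subtree has 0 nodes { }, right has 2 {38, 6}.
      Root 38: left subtree has 0 nodes { }, right has 1 {6}.
  Root 2: left subtree has 1 node {35}, right has 3 {4, 9, 34}.
    Root 9: left subtree has 1 node {4}, right has 1 {34}.

37 6 38 36 27 35 4 34 9 2 25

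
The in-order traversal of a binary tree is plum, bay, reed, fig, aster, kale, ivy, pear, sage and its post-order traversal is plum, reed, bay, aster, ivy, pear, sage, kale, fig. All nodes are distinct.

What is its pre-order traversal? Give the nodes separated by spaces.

fig bay plum reed kale aster sage pear ivy

The last element of post-order is the root; it splits in-order into left and right subtrees.
Root fig: left subtree has 3 nodes {plum, bay, reed}, right has 5 {aster, kale, ivy, pear, sage}.
  Root bay: left subtree has 1 node {plum}, right has 1 {reed}.
  Root kale: left subtree has 1 node {aster}, right has 3 {ivy, pear, sage}.
    Root sage: left subtree has 2 nodes {ivy, pear}, right has 0 { }.
      Root pear: left subtree has 1 node {ivy}, right has 0 { }.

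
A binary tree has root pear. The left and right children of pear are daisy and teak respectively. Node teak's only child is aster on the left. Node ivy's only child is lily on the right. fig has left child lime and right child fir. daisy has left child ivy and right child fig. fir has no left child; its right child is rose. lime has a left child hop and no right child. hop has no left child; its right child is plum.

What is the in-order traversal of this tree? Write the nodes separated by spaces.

In-order visits the left subtree, then the node, then the right subtree.
At pear: go left to daisy.
  At daisy: go left to ivy.
    At ivy: no left child.
    Visit ivy.
    At ivy: go right to lily.
      lily is a leaf — visit lily.
  Visit daisy.
  At daisy: go right to fig.
    At fig: go left to lime.
      At lime: go left to hop.
        At hop: no left child.
        Visit hop.
        At hop: go right to plum.
          plum is a leaf — visit plum.
      Visit lime.
      At lime: no right child.
    Visit fig.
    At fig: go right to fir.
      At fir: no left child.
      Visit fir.
      At fir: go right to rose.
        rose is a leaf — visit rose.
Visit pear.
At pear: go right to teak.
  At teak: go left to aster.
    aster is a leaf — visit aster.
  Visit teak.
  At teak: no right child.

ivy lily daisy hop plum lime fig fir rose pear aster teak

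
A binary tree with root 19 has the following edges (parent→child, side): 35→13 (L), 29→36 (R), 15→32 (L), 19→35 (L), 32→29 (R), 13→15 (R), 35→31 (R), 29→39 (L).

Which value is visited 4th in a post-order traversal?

32

Post-order visits the left subtree, then the right subtree, then the node.
At 19: go left to 35.
  At 35: go left to 13.
    At 13: no left child.
    At 13: go right to 15.
      At 15: go left to 32.
        At 32: no left child.
        At 32: go right to 29.
          At 29: go left to 39.
            39 is a leaf — visit 39.
          At 29: go right to 36.
            36 is a leaf — visit 36.
          Visit 29.
        Visit 32.
      At 15: no right child.
      Visit 15.
    Visit 13.
  At 35: go right to 31.
    31 is a leaf — visit 31.
  Visit 35.
At 19: no right child.
Visit 19.
Full post-order sequence: 39, 36, 29, 32, 15, 13, 31, 35, 19.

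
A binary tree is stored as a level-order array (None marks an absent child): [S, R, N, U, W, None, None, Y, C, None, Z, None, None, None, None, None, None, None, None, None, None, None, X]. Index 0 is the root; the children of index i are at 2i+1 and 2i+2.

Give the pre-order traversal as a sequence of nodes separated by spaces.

S R U Y C W Z X N

Pre-order visits the node, then its left subtree, then its right subtree.
Visit S.
At S: go left to R.
  Visit R.
  At R: go left to U.
    Visit U.
    At U: go left to Y.
      Y is a leaf — visit Y.
    At U: go right to C.
      C is a leaf — visit C.
  At R: go right to W.
    Visit W.
    At W: no left child.
    At W: go right to Z.
      Visit Z.
      At Z: no left child.
      At Z: go right to X.
        X is a leaf — visit X.
At S: go right to N.
  N is a leaf — visit N.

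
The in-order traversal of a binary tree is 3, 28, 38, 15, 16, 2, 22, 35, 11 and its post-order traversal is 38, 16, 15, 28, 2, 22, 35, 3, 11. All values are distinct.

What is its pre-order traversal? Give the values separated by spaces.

The last element of post-order is the root; it splits in-order into left and right subtrees.
Root 11: left subtree has 8 nodes {3, 28, 38, 15, 16, 2, 22, 35}, right has 0 { }.
  Root 3: left subtree has 0 nodes { }, right has 7 {28, 38, 15, 16, 2, 22, 35}.
    Root 35: left subtree has 6 nodes {28, 38, 15, 16, 2, 22}, right has 0 { }.
      Root 22: left subtree has 5 nodes {28, 38, 15, 16, 2}, right has 0 { }.
        Root 2: left subtree has 4 nodes {28, 38, 15, 16}, right has 0 { }.
          Root 28: left subtree has 0 nodes { }, right has 3 {38, 15, 16}.
            Root 15: left subtree has 1 node {38}, right has 1 {16}.

11 3 35 22 2 28 15 38 16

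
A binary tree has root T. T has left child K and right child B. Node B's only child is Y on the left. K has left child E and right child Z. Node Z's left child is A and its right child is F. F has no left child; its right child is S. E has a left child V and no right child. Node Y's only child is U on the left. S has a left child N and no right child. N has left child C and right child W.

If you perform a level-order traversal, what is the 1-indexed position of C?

13

Level-order visits nodes level by level from the root, left to right within each level.
Level 0: T
Level 1: K, B
Level 2: E, Z, Y
Level 3: V, A, F, U
Level 4: S
Level 5: N
Level 6: C, W
Full level-order sequence: T, K, B, E, Z, Y, V, A, F, U, S, N, C, W.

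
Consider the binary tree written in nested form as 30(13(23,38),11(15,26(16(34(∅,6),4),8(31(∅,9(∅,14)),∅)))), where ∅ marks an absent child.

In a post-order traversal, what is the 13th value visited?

Post-order visits the left subtree, then the right subtree, then the node.
At 30: go left to 13.
  At 13: go left to 23.
    23 is a leaf — visit 23.
  At 13: go right to 38.
    38 is a leaf — visit 38.
  Visit 13.
At 30: go right to 11.
  At 11: go left to 15.
    15 is a leaf — visit 15.
  At 11: go right to 26.
    At 26: go left to 16.
      At 16: go left to 34.
        At 34: no left child.
        At 34: go right to 6.
          6 is a leaf — visit 6.
        Visit 34.
      At 16: go right to 4.
        4 is a leaf — visit 4.
      Visit 16.
    At 26: go right to 8.
      At 8: go left to 31.
        At 31: no left child.
        At 31: go right to 9.
          At 9: no left child.
          At 9: go right to 14.
            14 is a leaf — visit 14.
          Visit 9.
        Visit 31.
      At 8: no right child.
      Visit 8.
    Visit 26.
  Visit 11.
Visit 30.
Full post-order sequence: 23, 38, 13, 15, 6, 34, 4, 16, 14, 9, 31, 8, 26, 11, 30.

26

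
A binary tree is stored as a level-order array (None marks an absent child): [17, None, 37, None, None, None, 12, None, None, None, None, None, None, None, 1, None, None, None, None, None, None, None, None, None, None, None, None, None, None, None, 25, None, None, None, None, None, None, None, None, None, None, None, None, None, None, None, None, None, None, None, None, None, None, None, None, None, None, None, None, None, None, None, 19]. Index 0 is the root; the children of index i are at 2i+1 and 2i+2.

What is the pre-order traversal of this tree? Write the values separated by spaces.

17 37 12 1 25 19

Pre-order visits the node, then its left subtree, then its right subtree.
Visit 17.
At 17: no left child.
At 17: go right to 37.
  Visit 37.
  At 37: no left child.
  At 37: go right to 12.
    Visit 12.
    At 12: no left child.
    At 12: go right to 1.
      Visit 1.
      At 1: no left child.
      At 1: go right to 25.
        Visit 25.
        At 25: no left child.
        At 25: go right to 19.
          19 is a leaf — visit 19.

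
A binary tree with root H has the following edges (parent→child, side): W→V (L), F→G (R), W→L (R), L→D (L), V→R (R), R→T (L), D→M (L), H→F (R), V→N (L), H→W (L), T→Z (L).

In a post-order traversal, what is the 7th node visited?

Post-order visits the left subtree, then the right subtree, then the node.
At H: go left to W.
  At W: go left to V.
    At V: go left to N.
      N is a leaf — visit N.
    At V: go right to R.
      At R: go left to T.
        At T: go left to Z.
          Z is a leaf — visit Z.
        At T: no right child.
        Visit T.
      At R: no right child.
      Visit R.
    Visit V.
  At W: go right to L.
    At L: go left to D.
      At D: go left to M.
        M is a leaf — visit M.
      At D: no right child.
      Visit D.
    At L: no right child.
    Visit L.
  Visit W.
At H: go right to F.
  At F: no left child.
  At F: go right to G.
    G is a leaf — visit G.
  Visit F.
Visit H.
Full post-order sequence: N, Z, T, R, V, M, D, L, W, G, F, H.

D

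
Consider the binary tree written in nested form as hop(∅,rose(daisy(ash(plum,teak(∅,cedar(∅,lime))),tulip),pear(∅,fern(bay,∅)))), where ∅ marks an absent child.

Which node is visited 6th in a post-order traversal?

Post-order visits the left subtree, then the right subtree, then the node.
At hop: no left child.
At hop: go right to rose.
  At rose: go left to daisy.
    At daisy: go left to ash.
      At ash: go left to plum.
        plum is a leaf — visit plum.
      At ash: go right to teak.
        At teak: no left child.
        At teak: go right to cedar.
          At cedar: no left child.
          At cedar: go right to lime.
            lime is a leaf — visit lime.
          Visit cedar.
        Visit teak.
      Visit ash.
    At daisy: go right to tulip.
      tulip is a leaf — visit tulip.
    Visit daisy.
  At rose: go right to pear.
    At pear: no left child.
    At pear: go right to fern.
      At fern: go left to bay.
        bay is a leaf — visit bay.
      At fern: no right child.
      Visit fern.
    Visit pear.
  Visit rose.
Visit hop.
Full post-order sequence: plum, lime, cedar, teak, ash, tulip, daisy, bay, fern, pear, rose, hop.

tulip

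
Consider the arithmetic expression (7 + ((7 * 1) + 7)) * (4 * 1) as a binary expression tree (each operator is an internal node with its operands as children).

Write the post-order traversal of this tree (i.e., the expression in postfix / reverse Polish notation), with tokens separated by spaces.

7 7 1 * 7 + + 4 1 * *

Post-order on an expression tree gives postfix notation: for each operator, emit left operand, right operand, then the operator.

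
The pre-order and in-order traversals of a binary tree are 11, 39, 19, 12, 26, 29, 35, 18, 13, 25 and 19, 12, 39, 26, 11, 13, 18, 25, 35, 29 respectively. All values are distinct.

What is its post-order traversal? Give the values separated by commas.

The first element of pre-order is the root; it splits in-order into left and right subtrees.
Root 11: left subtree has 4 nodes {19, 12, 39, 26}, right has 5 {13, 18, 25, 35, 29}.
  Root 39: left subtree has 2 nodes {19, 12}, right has 1 {26}.
    Root 19: left subtree has 0 nodes { }, right has 1 {12}.
  Root 29: left subtree has 4 nodes {13, 18, 25, 35}, right has 0 { }.
    Root 35: left subtree has 3 nodes {13, 18, 25}, right has 0 { }.
      Root 18: left subtree has 1 node {13}, right has 1 {25}.

12, 19, 26, 39, 13, 25, 18, 35, 29, 11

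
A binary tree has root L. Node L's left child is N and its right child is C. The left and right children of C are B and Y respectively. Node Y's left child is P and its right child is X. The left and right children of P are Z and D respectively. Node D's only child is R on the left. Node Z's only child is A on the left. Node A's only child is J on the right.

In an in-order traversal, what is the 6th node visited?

J

In-order visits the left subtree, then the node, then the right subtree.
At L: go left to N.
  N is a leaf — visit N.
Visit L.
At L: go right to C.
  At C: go left to B.
    B is a leaf — visit B.
  Visit C.
  At C: go right to Y.
    At Y: go left to P.
      At P: go left to Z.
        At Z: go left to A.
          At A: no left child.
          Visit A.
          At A: go right to J.
            J is a leaf — visit J.
        Visit Z.
        At Z: no right child.
      Visit P.
      At P: go right to D.
        At D: go left to R.
          R is a leaf — visit R.
        Visit D.
        At D: no right child.
    Visit Y.
    At Y: go right to X.
      X is a leaf — visit X.
Full in-order sequence: N, L, B, C, A, J, Z, P, R, D, Y, X.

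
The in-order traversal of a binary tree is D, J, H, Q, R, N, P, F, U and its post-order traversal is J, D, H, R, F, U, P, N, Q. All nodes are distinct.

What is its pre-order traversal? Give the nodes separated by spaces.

Q H D J N R P U F

The last element of post-order is the root; it splits in-order into left and right subtrees.
Root Q: left subtree has 3 nodes {D, J, H}, right has 5 {R, N, P, F, U}.
  Root H: left subtree has 2 nodes {D, J}, right has 0 { }.
    Root D: left subtree has 0 nodes { }, right has 1 {J}.
  Root N: left subtree has 1 node {R}, right has 3 {P, F, U}.
    Root P: left subtree has 0 nodes { }, right has 2 {F, U}.
      Root U: left subtree has 1 node {F}, right has 0 { }.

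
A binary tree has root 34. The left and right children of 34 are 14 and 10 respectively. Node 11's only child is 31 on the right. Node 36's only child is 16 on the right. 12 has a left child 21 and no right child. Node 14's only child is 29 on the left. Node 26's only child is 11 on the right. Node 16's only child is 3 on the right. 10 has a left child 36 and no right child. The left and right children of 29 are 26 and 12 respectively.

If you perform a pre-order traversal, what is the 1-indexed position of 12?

7

Pre-order visits the node, then its left subtree, then its right subtree.
Visit 34.
At 34: go left to 14.
  Visit 14.
  At 14: go left to 29.
    Visit 29.
    At 29: go left to 26.
      Visit 26.
      At 26: no left child.
      At 26: go right to 11.
        Visit 11.
        At 11: no left child.
        At 11: go right to 31.
          31 is a leaf — visit 31.
    At 29: go right to 12.
      Visit 12.
      At 12: go left to 21.
        21 is a leaf — visit 21.
      At 12: no right child.
  At 14: no right child.
At 34: go right to 10.
  Visit 10.
  At 10: go left to 36.
    Visit 36.
    At 36: no left child.
    At 36: go right to 16.
      Visit 16.
      At 16: no left child.
      At 16: go right to 3.
        3 is a leaf — visit 3.
  At 10: no right child.
Full pre-order sequence: 34, 14, 29, 26, 11, 31, 12, 21, 10, 36, 16, 3.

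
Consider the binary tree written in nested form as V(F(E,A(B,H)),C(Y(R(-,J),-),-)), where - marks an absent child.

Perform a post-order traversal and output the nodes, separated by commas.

Post-order visits the left subtree, then the right subtree, then the node.
At V: go left to F.
  At F: go left to E.
    E is a leaf — visit E.
  At F: go right to A.
    At A: go left to B.
      B is a leaf — visit B.
    At A: go right to H.
      H is a leaf — visit H.
    Visit A.
  Visit F.
At V: go right to C.
  At C: go left to Y.
    At Y: go left to R.
      At R: no left child.
      At R: go right to J.
        J is a leaf — visit J.
      Visit R.
    At Y: no right child.
    Visit Y.
  At C: no right child.
  Visit C.
Visit V.

E, B, H, A, F, J, R, Y, C, V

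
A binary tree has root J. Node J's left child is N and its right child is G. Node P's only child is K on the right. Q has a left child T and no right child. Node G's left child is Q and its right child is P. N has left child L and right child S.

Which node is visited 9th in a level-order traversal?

K

Level-order visits nodes level by level from the root, left to right within each level.
Level 0: J
Level 1: N, G
Level 2: L, S, Q, P
Level 3: T, K
Full level-order sequence: J, N, G, L, S, Q, P, T, K.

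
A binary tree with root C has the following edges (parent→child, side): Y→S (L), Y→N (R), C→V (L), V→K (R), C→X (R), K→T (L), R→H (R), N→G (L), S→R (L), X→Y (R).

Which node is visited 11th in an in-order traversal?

In-order visits the left subtree, then the node, then the right subtree.
At C: go left to V.
  At V: no left child.
  Visit V.
  At V: go right to K.
    At K: go left to T.
      T is a leaf — visit T.
    Visit K.
    At K: no right child.
Visit C.
At C: go right to X.
  At X: no left child.
  Visit X.
  At X: go right to Y.
    At Y: go left to S.
      At S: go left to R.
        At R: no left child.
        Visit R.
        At R: go right to H.
          H is a leaf — visit H.
      Visit S.
      At S: no right child.
    Visit Y.
    At Y: go right to N.
      At N: go left to G.
        G is a leaf — visit G.
      Visit N.
      At N: no right child.
Full in-order sequence: V, T, K, C, X, R, H, S, Y, G, N.

N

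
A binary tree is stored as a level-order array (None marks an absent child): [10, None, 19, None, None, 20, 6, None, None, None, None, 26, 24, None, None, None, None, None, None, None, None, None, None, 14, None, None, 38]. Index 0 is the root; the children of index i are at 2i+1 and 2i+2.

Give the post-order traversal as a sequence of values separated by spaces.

14 26 38 24 20 6 19 10

Post-order visits the left subtree, then the right subtree, then the node.
At 10: no left child.
At 10: go right to 19.
  At 19: go left to 20.
    At 20: go left to 26.
      At 26: go left to 14.
        14 is a leaf — visit 14.
      At 26: no right child.
      Visit 26.
    At 20: go right to 24.
      At 24: no left child.
      At 24: go right to 38.
        38 is a leaf — visit 38.
      Visit 24.
    Visit 20.
  At 19: go right to 6.
    6 is a leaf — visit 6.
  Visit 19.
Visit 10.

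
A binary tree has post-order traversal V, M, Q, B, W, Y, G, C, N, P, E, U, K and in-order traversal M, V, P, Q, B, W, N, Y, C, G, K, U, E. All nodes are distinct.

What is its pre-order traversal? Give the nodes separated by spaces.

K P M V N W B Q C Y G U E

The last element of post-order is the root; it splits in-order into left and right subtrees.
Root K: left subtree has 10 nodes {M, V, P, Q, B, W, N, Y, C, G}, right has 2 {U, E}.
  Root P: left subtree has 2 nodes {M, V}, right has 7 {Q, B, W, N, Y, C, G}.
    Root M: left subtree has 0 nodes { }, right has 1 {V}.
    Root N: left subtree has 3 nodes {Q, B, W}, right has 3 {Y, C, G}.
      Root W: left subtree has 2 nodes {Q, B}, right has 0 { }.
        Root B: left subtree has 1 node {Q}, right has 0 { }.
      Root C: left subtree has 1 node {Y}, right has 1 {G}.
  Root U: left subtree has 0 nodes { }, right has 1 {E}.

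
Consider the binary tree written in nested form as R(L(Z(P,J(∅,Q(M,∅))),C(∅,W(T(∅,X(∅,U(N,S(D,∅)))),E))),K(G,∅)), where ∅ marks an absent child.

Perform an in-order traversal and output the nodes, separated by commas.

In-order visits the left subtree, then the node, then the right subtree.
At R: go left to L.
  At L: go left to Z.
    At Z: go left to P.
      P is a leaf — visit P.
    Visit Z.
    At Z: go right to J.
      At J: no left child.
      Visit J.
      At J: go right to Q.
        At Q: go left to M.
          M is a leaf — visit M.
        Visit Q.
        At Q: no right child.
  Visit L.
  At L: go right to C.
    At C: no left child.
    Visit C.
    At C: go right to W.
      At W: go left to T.
        At T: no left child.
        Visit T.
        At T: go right to X.
          At X: no left child.
          Visit X.
          At X: go right to U.
            At U: go left to N.
              N is a leaf — visit N.
            Visit U.
            At U: go right to S.
              At S: go left to D.
                D is a leaf — visit D.
              Visit S.
              At S: no right child.
      Visit W.
      At W: go right to E.
        E is a leaf — visit E.
Visit R.
At R: go right to K.
  At K: go left to G.
    G is a leaf — visit G.
  Visit K.
  At K: no right child.

P, Z, J, M, Q, L, C, T, X, N, U, D, S, W, E, R, G, K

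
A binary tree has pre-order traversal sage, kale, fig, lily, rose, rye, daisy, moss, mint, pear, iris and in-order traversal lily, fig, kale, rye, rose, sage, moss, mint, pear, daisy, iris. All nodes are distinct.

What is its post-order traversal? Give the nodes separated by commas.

lily, fig, rye, rose, kale, pear, mint, moss, iris, daisy, sage

The first element of pre-order is the root; it splits in-order into left and right subtrees.
Root sage: left subtree has 5 nodes {lily, fig, kale, rye, rose}, right has 5 {moss, mint, pear, daisy, iris}.
  Root kale: left subtree has 2 nodes {lily, fig}, right has 2 {rye, rose}.
    Root fig: left subtree has 1 node {lily}, right has 0 { }.
    Root rose: left subtree has 1 node {rye}, right has 0 { }.
  Root daisy: left subtree has 3 nodes {moss, mint, pear}, right has 1 {iris}.
    Root moss: left subtree has 0 nodes { }, right has 2 {mint, pear}.
      Root mint: left subtree has 0 nodes { }, right has 1 {pear}.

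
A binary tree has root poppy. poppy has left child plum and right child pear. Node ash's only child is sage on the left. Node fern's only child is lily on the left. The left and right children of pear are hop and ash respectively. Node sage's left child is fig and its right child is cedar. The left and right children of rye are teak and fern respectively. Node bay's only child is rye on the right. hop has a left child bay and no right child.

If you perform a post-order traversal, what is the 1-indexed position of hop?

7

Post-order visits the left subtree, then the right subtree, then the node.
At poppy: go left to plum.
  plum is a leaf — visit plum.
At poppy: go right to pear.
  At pear: go left to hop.
    At hop: go left to bay.
      At bay: no left child.
      At bay: go right to rye.
        At rye: go left to teak.
          teak is a leaf — visit teak.
        At rye: go right to fern.
          At fern: go left to lily.
            lily is a leaf — visit lily.
          At fern: no right child.
          Visit fern.
        Visit rye.
      Visit bay.
    At hop: no right child.
    Visit hop.
  At pear: go right to ash.
    At ash: go left to sage.
      At sage: go left to fig.
        fig is a leaf — visit fig.
      At sage: go right to cedar.
        cedar is a leaf — visit cedar.
      Visit sage.
    At ash: no right child.
    Visit ash.
  Visit pear.
Visit poppy.
Full post-order sequence: plum, teak, lily, fern, rye, bay, hop, fig, cedar, sage, ash, pear, poppy.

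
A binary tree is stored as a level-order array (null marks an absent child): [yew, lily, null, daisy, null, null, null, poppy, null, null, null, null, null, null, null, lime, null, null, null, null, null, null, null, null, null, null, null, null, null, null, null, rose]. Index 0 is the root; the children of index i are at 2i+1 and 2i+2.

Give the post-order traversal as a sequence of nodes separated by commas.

rose, lime, poppy, daisy, lily, yew

Post-order visits the left subtree, then the right subtree, then the node.
At yew: go left to lily.
  At lily: go left to daisy.
    At daisy: go left to poppy.
      At poppy: go left to lime.
        At lime: go left to rose.
          rose is a leaf — visit rose.
        At lime: no right child.
        Visit lime.
      At poppy: no right child.
      Visit poppy.
    At daisy: no right child.
    Visit daisy.
  At lily: no right child.
  Visit lily.
At yew: no right child.
Visit yew.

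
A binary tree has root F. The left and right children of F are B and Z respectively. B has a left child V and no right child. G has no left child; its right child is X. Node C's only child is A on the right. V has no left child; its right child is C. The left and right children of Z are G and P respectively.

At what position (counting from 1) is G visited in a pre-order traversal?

Pre-order visits the node, then its left subtree, then its right subtree.
Visit F.
At F: go left to B.
  Visit B.
  At B: go left to V.
    Visit V.
    At V: no left child.
    At V: go right to C.
      Visit C.
      At C: no left child.
      At C: go right to A.
        A is a leaf — visit A.
  At B: no right child.
At F: go right to Z.
  Visit Z.
  At Z: go left to G.
    Visit G.
    At G: no left child.
    At G: go right to X.
      X is a leaf — visit X.
  At Z: go right to P.
    P is a leaf — visit P.
Full pre-order sequence: F, B, V, C, A, Z, G, X, P.

7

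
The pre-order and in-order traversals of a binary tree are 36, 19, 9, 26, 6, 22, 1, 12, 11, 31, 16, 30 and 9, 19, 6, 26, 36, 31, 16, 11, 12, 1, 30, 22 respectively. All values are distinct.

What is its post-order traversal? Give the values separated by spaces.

The first element of pre-order is the root; it splits in-order into left and right subtrees.
Root 36: left subtree has 4 nodes {9, 19, 6, 26}, right has 7 {31, 16, 11, 12, 1, 30, 22}.
  Root 19: left subtree has 1 node {9}, right has 2 {6, 26}.
    Root 26: left subtree has 1 node {6}, right has 0 { }.
  Root 22: left subtree has 6 nodes {31, 16, 11, 12, 1, 30}, right has 0 { }.
    Root 1: left subtree has 4 nodes {31, 16, 11, 12}, right has 1 {30}.
      Root 12: left subtree has 3 nodes {31, 16, 11}, right has 0 { }.
        Root 11: left subtree has 2 nodes {31, 16}, right has 0 { }.
          Root 31: left subtree has 0 nodes { }, right has 1 {16}.

9 6 26 19 16 31 11 12 30 1 22 36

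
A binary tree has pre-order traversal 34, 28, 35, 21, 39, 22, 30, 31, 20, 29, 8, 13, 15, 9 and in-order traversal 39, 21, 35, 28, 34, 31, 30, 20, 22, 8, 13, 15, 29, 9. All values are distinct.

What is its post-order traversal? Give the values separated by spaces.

39 21 35 28 31 20 30 15 13 8 9 29 22 34

The first element of pre-order is the root; it splits in-order into left and right subtrees.
Root 34: left subtree has 4 nodes {39, 21, 35, 28}, right has 9 {31, 30, 20, 22, 8, 13, 15, 29, 9}.
  Root 28: left subtree has 3 nodes {39, 21, 35}, right has 0 { }.
    Root 35: left subtree has 2 nodes {39, 21}, right has 0 { }.
      Root 21: left subtree has 1 node {39}, right has 0 { }.
  Root 22: left subtree has 3 nodes {31, 30, 20}, right has 5 {8, 13, 15, 29, 9}.
    Root 30: left subtree has 1 node {31}, right has 1 {20}.
    Root 29: left subtree has 3 nodes {8, 13, 15}, right has 1 {9}.
      Root 8: left subtree has 0 nodes { }, right has 2 {13, 15}.
        Root 13: left subtree has 0 nodes { }, right has 1 {15}.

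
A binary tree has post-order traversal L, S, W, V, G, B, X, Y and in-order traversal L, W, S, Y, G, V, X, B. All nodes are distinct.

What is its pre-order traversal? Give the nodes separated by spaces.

The last element of post-order is the root; it splits in-order into left and right subtrees.
Root Y: left subtree has 3 nodes {L, W, S}, right has 4 {G, V, X, B}.
  Root W: left subtree has 1 node {L}, right has 1 {S}.
  Root X: left subtree has 2 nodes {G, V}, right has 1 {B}.
    Root G: left subtree has 0 nodes { }, right has 1 {V}.

Y W L S X G V B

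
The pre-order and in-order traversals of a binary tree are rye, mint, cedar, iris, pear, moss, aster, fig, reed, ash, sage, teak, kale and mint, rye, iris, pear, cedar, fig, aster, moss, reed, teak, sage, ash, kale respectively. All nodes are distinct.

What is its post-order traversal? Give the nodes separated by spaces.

The first element of pre-order is the root; it splits in-order into left and right subtrees.
Root rye: left subtree has 1 node {mint}, right has 11 {iris, pear, cedar, fig, aster, moss, reed, teak, sage, ash, kale}.
  Root cedar: left subtree has 2 nodes {iris, pear}, right has 8 {fig, aster, moss, reed, teak, sage, ash, kale}.
    Root iris: left subtree has 0 nodes { }, right has 1 {pear}.
    Root moss: left subtree has 2 nodes {fig, aster}, right has 5 {reed, teak, sage, ash, kale}.
      Root aster: left subtree has 1 node {fig}, right has 0 { }.
      Root reed: left subtree has 0 nodes { }, right has 4 {teak, sage, ash, kale}.
        Root ash: left subtree has 2 nodes {teak, sage}, right has 1 {kale}.
          Root sage: left subtree has 1 node {teak}, right has 0 { }.

mint pear iris fig aster teak sage kale ash reed moss cedar rye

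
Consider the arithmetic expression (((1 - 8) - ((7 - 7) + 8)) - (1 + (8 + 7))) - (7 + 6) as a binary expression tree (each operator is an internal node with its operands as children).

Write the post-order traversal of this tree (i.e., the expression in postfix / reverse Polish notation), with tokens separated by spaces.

1 8 - 7 7 - 8 + - 1 8 7 + + - 7 6 + -

Post-order on an expression tree gives postfix notation: for each operator, emit left operand, right operand, then the operator.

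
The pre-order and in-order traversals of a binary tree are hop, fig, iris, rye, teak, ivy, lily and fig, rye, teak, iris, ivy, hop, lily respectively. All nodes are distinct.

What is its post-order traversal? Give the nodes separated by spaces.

The first element of pre-order is the root; it splits in-order into left and right subtrees.
Root hop: left subtree has 5 nodes {fig, rye, teak, iris, ivy}, right has 1 {lily}.
  Root fig: left subtree has 0 nodes { }, right has 4 {rye, teak, iris, ivy}.
    Root iris: left subtree has 2 nodes {rye, teak}, right has 1 {ivy}.
      Root rye: left subtree has 0 nodes { }, right has 1 {teak}.

teak rye ivy iris fig lily hop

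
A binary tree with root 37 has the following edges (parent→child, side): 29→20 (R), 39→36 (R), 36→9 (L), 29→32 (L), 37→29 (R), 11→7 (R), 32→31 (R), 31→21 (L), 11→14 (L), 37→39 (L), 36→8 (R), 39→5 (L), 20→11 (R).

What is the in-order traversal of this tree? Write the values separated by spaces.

5 39 9 36 8 37 32 21 31 29 20 14 11 7

In-order visits the left subtree, then the node, then the right subtree.
At 37: go left to 39.
  At 39: go left to 5.
    5 is a leaf — visit 5.
  Visit 39.
  At 39: go right to 36.
    At 36: go left to 9.
      9 is a leaf — visit 9.
    Visit 36.
    At 36: go right to 8.
      8 is a leaf — visit 8.
Visit 37.
At 37: go right to 29.
  At 29: go left to 32.
    At 32: no left child.
    Visit 32.
    At 32: go right to 31.
      At 31: go left to 21.
        21 is a leaf — visit 21.
      Visit 31.
      At 31: no right child.
  Visit 29.
  At 29: go right to 20.
    At 20: no left child.
    Visit 20.
    At 20: go right to 11.
      At 11: go left to 14.
        14 is a leaf — visit 14.
      Visit 11.
      At 11: go right to 7.
        7 is a leaf — visit 7.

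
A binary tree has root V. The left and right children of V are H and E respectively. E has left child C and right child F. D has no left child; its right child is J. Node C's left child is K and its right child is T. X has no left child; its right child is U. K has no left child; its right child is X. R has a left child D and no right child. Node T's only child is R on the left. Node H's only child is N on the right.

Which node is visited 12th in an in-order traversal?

In-order visits the left subtree, then the node, then the right subtree.
At V: go left to H.
  At H: no left child.
  Visit H.
  At H: go right to N.
    N is a leaf — visit N.
Visit V.
At V: go right to E.
  At E: go left to C.
    At C: go left to K.
      At K: no left child.
      Visit K.
      At K: go right to X.
        At X: no left child.
        Visit X.
        At X: go right to U.
          U is a leaf — visit U.
    Visit C.
    At C: go right to T.
      At T: go left to R.
        At R: go left to D.
          At D: no left child.
          Visit D.
          At D: go right to J.
            J is a leaf — visit J.
        Visit R.
        At R: no right child.
      Visit T.
      At T: no right child.
  Visit E.
  At E: go right to F.
    F is a leaf — visit F.
Full in-order sequence: H, N, V, K, X, U, C, D, J, R, T, E, F.

E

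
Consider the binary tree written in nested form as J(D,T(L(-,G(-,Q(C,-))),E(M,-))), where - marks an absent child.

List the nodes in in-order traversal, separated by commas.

In-order visits the left subtree, then the node, then the right subtree.
At J: go left to D.
  D is a leaf — visit D.
Visit J.
At J: go right to T.
  At T: go left to L.
    At L: no left child.
    Visit L.
    At L: go right to G.
      At G: no left child.
      Visit G.
      At G: go right to Q.
        At Q: go left to C.
          C is a leaf — visit C.
        Visit Q.
        At Q: no right child.
  Visit T.
  At T: go right to E.
    At E: go left to M.
      M is a leaf — visit M.
    Visit E.
    At E: no right child.

D, J, L, G, C, Q, T, M, E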